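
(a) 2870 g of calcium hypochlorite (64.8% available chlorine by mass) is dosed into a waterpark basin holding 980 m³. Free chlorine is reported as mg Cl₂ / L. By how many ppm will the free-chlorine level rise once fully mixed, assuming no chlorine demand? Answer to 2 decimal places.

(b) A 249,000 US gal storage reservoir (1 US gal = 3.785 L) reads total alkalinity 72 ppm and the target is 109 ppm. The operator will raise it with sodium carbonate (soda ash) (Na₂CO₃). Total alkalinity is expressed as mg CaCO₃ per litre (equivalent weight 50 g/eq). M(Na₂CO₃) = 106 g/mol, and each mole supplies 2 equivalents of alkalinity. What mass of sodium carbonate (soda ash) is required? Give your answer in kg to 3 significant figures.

(a) 1.90 ppm; (b) 37.0 kg

(a) Volume: 980 m³ = 980,000 L.
(a) Available chlorine delivered: 2870 g × 0.648 = 1860 g as Cl₂.
(a) Concentration rise: 1860 g / 980,000 L = 1.898 mg/L = 1.90 ppm.

(b) Volume: 249,000 US gal × 3.785 L/gal = 942,465 L.
(b) Alkalinity to add: (109 − 72) = 37 mg/L as CaCO₃ × 942,465 L = 34,870 g as CaCO₃.
(b) Equivalents: 34,870 g ÷ 50 g/eq = 697.4 eq.
(b) Each mole of Na₂CO₃ supplies 2 eq, so 697.4 / 2 = 348.7 mol.
(b) Mass: 348.7 mol × 106 g/mol = 36,960 g.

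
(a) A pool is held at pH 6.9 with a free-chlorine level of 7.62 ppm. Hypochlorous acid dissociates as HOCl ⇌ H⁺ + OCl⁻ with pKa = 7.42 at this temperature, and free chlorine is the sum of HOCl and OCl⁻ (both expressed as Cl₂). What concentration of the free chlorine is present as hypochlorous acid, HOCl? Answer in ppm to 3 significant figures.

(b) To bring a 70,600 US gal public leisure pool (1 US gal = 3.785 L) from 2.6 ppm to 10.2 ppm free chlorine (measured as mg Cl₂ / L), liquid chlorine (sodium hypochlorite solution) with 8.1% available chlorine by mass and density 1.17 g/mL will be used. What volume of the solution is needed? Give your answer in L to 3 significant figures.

(a) [OCl⁻]/[HOCl] = 10^(pH − pKa) = 10^(6.9 − 7.42) = 10^-0.52 = 0.302.
(a) Fraction as HOCl = 1 / (1 + 0.302) = 0.7681.
(a) HOCl = 0.7681 × 7.62 ppm = 5.853 ppm.

(b) Volume: 70,600 US gal × 3.785 L/gal = 267,221 L.
(b) Chlorine deficit: 10.2 − 2.6 = 7.6 ppm = 7.6 mg/L as Cl₂.
(b) Cl₂ equivalent needed: 7.6 mg/L × 267,221 L = 2,031,000 mg = 2031 g.
(b) Product at 8.1% available chlorine: 2031 / 0.081 = 25,070 g.
(b) Volume at density 1.17 g/mL: 25,070 g ÷ 1.17 g/mL = 21,430 mL.

(a) 5.85 ppm; (b) 21.4 L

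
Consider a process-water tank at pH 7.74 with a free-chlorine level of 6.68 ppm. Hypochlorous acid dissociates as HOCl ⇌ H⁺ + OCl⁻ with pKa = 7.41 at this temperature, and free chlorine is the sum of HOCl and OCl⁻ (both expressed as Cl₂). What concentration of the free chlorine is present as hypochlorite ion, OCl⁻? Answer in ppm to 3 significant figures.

[OCl⁻]/[HOCl] = 10^(pH − pKa) = 10^(7.74 − 7.41) = 10^0.33 = 2.138.
Fraction as HOCl = 1 / (1 + 2.138) = 0.3187.
OCl⁻ = (1 − 0.3187) × 6.68 ppm = 4.551 ppm.

4.55 ppm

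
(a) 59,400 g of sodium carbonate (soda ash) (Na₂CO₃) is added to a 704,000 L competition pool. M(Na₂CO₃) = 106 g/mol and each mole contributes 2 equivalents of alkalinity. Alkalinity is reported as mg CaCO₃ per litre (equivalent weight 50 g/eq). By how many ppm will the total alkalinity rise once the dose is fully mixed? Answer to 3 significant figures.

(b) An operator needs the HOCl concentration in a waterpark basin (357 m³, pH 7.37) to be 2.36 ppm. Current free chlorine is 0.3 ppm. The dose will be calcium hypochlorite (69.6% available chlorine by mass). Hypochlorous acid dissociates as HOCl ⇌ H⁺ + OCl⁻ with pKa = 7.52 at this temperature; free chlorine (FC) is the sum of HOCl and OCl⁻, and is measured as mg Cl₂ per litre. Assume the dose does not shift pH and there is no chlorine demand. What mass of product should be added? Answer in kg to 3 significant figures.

(a) Moles of Na₂CO₃: 59,400 g ÷ 106 g/mol = 560.4 mol → 1121 eq of alkalinity.
(a) As CaCO₃: 1121 eq × 50 g/eq = 56,040 g.
(a) Rise: 56,040 g / 704,000 L × 1000 = 79.6 mg/L.

(b) Volume: 357 m³ = 357,000 L.
(b) [OCl⁻]/[HOCl] = 10^(pH − pKa) = 10^(7.37 − 7.52) = 0.7079; fraction as HOCl = 1/(1 + 0.7079) = 0.5855.
(b) Free chlorine required for 2.36 ppm HOCl: 2.36 / 0.5855 = 4.031 ppm.
(b) FC to add: 4.031 − 0.3 = 3.731 mg/L as Cl₂.
(b) Cl₂ equivalent: 3.731 mg/L × 357,000 L = 1332 g.
(b) Product at 69.6% available Cl: 1332 / 0.696 = 1914 g.

(a) 79.6 ppm; (b) 1.91 kg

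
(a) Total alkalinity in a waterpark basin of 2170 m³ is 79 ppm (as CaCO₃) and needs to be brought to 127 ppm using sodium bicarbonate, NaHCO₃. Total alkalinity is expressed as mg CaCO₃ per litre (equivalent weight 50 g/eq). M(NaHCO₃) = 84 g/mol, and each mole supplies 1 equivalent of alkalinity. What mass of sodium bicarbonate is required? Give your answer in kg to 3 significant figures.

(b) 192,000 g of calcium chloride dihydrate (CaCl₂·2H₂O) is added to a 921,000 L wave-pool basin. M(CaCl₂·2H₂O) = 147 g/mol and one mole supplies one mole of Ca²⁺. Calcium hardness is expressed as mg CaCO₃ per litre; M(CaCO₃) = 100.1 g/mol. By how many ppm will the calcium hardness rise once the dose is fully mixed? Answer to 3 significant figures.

(a) 175 kg; (b) 142 ppm

(a) Volume: 2170 m³ = 2,170,000 L.
(a) Alkalinity to add: (127 − 79) = 48 mg/L as CaCO₃ × 2,170,000 L = 104,200 g as CaCO₃.
(a) Equivalents: 104,200 g ÷ 50 g/eq = 2083 eq.
(a) NaHCO₃ supplies 1 eq per mole → 2083 mol.
(a) Mass: 2083 mol × 84 g/mol = 175,000 g.

(b) Moles of Ca²⁺: 192,000 g ÷ 147 g/mol = 1306 mol.
(b) As CaCO₃: 1306 mol × 100.1 g/mol = 130,700 g.
(b) Rise: 130,700 g / 921,000 L × 1000 = 142 mg/L.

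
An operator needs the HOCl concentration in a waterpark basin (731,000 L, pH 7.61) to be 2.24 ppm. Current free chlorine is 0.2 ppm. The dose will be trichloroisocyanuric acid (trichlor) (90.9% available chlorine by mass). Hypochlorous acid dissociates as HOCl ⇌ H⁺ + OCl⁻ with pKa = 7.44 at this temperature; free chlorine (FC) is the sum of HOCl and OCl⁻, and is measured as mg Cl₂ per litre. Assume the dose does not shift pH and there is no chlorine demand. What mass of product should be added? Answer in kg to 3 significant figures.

4.30 kg

[OCl⁻]/[HOCl] = 10^(pH − pKa) = 10^(7.61 − 7.44) = 1.479; fraction as HOCl = 1/(1 + 1.479) = 0.4034.
Free chlorine required for 2.24 ppm HOCl: 2.24 / 0.4034 = 5.553 ppm.
FC to add: 5.553 − 0.2 = 5.353 mg/L as Cl₂.
Cl₂ equivalent: 5.353 mg/L × 731,000 L = 3913 g.
Product at 90.9% available Cl: 3913 / 0.909 = 4305 g.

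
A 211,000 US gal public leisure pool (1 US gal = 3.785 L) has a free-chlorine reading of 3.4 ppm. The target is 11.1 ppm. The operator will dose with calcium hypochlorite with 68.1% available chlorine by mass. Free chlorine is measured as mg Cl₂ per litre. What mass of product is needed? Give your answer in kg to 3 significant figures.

Volume: 211,000 US gal × 3.785 L/gal = 798,635 L.
Chlorine deficit: 11.1 − 3.4 = 7.7 ppm = 7.7 mg/L as Cl₂.
Cl₂ equivalent needed: 7.7 mg/L × 798,635 L = 6,149,000 mg = 6149 g.
Product at 68.1% available chlorine: 6149 / 0.681 = 9030 g.

9.03 kg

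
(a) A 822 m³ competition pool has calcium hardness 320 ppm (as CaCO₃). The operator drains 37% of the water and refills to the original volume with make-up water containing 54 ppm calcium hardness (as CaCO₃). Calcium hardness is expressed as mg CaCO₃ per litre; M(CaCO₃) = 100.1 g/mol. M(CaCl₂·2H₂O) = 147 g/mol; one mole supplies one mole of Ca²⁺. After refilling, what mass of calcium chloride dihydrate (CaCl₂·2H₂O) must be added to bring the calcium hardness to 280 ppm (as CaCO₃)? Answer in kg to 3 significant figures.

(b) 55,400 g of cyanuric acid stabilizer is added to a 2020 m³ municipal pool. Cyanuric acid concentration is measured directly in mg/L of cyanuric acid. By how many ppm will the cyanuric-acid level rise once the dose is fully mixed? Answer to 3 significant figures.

(a) Volume: 822 m³ = 822,000 L.
(a) After draining 37% and refilling: 320 × 0.63 + 54 × 0.37 = 221.58 ppm.
(a) Deficit to target: 280 − 221.58 = 58.42 mg/L.
(a) As CaCO₃: 58.42 mg/L × 822,000 L = 48,020 g; ÷ 100.1 = 479.7 mol Ca²⁺.
(a) Mass: 479.7 × 147 = 70,520 g.

(b) Volume: 2020 m³ = 2,020,000 L.
(b) Rise: 55,400 g / 2,020,000 L × 1000 = 27.43 mg/L.

(a) 70.5 kg; (b) 27.4 ppm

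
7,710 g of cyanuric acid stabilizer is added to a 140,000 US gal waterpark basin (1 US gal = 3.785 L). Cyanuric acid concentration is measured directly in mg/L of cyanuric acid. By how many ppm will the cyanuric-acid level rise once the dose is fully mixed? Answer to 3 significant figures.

14.5 ppm

Volume: 140,000 US gal × 3.785 L/gal = 529,900 L.
Rise: 7,710 g / 529,900 L × 1000 = 14.55 mg/L.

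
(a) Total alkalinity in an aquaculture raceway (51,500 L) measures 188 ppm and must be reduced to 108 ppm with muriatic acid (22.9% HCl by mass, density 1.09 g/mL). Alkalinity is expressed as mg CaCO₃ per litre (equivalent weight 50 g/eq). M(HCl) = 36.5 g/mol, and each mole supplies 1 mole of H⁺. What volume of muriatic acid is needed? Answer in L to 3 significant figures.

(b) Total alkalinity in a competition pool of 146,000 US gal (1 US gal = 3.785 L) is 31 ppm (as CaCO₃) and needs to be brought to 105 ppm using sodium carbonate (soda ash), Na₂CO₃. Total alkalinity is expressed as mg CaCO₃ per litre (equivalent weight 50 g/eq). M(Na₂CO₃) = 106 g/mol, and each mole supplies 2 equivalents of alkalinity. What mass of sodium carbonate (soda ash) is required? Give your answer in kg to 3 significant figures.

(a) 12.0 L; (b) 43.3 kg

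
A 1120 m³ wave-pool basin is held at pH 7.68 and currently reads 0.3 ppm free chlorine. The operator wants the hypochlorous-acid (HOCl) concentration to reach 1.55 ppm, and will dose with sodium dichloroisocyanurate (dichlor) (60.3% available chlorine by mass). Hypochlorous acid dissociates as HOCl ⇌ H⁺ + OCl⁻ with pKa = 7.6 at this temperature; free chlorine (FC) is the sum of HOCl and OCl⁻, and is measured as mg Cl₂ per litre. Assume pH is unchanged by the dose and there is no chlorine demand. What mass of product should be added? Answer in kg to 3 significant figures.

5.78 kg

Volume: 1120 m³ = 1,120,000 L.
[OCl⁻]/[HOCl] = 10^(pH − pKa) = 10^(7.68 − 7.6) = 1.202; fraction as HOCl = 1/(1 + 1.202) = 0.4541.
Free chlorine required for 1.55 ppm HOCl: 1.55 / 0.4541 = 3.414 ppm.
FC to add: 3.414 − 0.3 = 3.114 mg/L as Cl₂.
Cl₂ equivalent: 3.114 mg/L × 1,120,000 L = 3487 g.
Product at 60.3% available Cl: 3487 / 0.603 = 5783 g.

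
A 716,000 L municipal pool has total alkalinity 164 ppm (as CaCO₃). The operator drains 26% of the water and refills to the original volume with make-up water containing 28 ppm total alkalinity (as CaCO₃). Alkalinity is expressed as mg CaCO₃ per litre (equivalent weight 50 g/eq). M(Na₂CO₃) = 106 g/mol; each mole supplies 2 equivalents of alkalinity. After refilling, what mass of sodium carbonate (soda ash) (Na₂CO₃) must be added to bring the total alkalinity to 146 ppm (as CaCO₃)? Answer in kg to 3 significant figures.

13.2 kg

After draining 26% and refilling: 164 × 0.74 + 28 × 0.26 = 128.64 ppm.
Deficit to target: 146 − 128.64 = 17.36 mg/L.
As CaCO₃: 17.36 mg/L × 716,000 L = 12,430 g; ÷ 50 g/eq ÷ 2 = 124.3 mol Na₂CO₃.
Mass: 124.3 × 106 = 13,180 g.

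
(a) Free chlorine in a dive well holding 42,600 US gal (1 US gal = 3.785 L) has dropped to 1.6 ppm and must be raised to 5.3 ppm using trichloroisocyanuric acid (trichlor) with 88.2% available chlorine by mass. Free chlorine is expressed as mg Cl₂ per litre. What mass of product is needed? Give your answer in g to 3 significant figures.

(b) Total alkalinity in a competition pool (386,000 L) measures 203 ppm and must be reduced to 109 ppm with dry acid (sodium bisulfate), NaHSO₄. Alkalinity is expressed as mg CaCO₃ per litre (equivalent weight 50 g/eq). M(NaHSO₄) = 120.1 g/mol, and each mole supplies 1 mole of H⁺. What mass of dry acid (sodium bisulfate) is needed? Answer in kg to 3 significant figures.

(a) Volume: 42,600 US gal × 3.785 L/gal = 161,241 L.
(a) Chlorine deficit: 5.3 − 1.6 = 3.7 ppm = 3.7 mg/L as Cl₂.
(a) Cl₂ equivalent needed: 3.7 mg/L × 161,241 L = 596,600 mg = 596.6 g.
(a) Product at 88.2% available chlorine: 596.6 / 0.882 = 676.4 g.

(b) Alkalinity to neutralize: (203 − 109) = 94 mg/L as CaCO₃ × 386,000 L = 36,280 g as CaCO₃.
(b) Equivalents of H⁺ required: 36,280 ÷ 50 g/eq = 725.7 eq = 725.7 mol NaHSO₄.
(b) Mass of NaHSO₄: 725.7 × 120.1 = 87,150 g.

(a) 676 g; (b) 87.2 kg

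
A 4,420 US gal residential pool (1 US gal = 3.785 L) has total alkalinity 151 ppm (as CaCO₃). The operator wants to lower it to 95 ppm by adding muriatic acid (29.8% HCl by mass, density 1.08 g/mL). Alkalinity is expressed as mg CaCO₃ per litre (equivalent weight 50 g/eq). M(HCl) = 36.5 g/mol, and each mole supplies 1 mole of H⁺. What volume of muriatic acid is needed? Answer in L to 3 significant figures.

Volume: 4,420 US gal × 3.785 L/gal = 16,730 L.
Alkalinity to neutralize: (151 − 95) = 56 mg/L as CaCO₃ × 16,730 L = 936.9 g as CaCO₃.
Equivalents of H⁺ required: 936.9 ÷ 50 g/eq = 18.74 eq = 18.74 mol HCl.
Mass of HCl: 18.74 × 36.5 = 683.9 g.
Mass of 29.8% solution: 683.9 / 0.298 = 2295 g.
Volume: 2295 g ÷ 1.08 g/mL = 2125 mL.

2.13 L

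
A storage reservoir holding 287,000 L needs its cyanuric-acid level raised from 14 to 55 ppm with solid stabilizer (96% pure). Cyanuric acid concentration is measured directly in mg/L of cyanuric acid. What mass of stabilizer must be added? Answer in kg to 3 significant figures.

12.3 kg

CYA to add: (55 − 14) = 41 mg/L × 287,000 L = 11,770 g cyanuric acid.
At 96% purity: 11,770 / 0.96 = 12,260 g product.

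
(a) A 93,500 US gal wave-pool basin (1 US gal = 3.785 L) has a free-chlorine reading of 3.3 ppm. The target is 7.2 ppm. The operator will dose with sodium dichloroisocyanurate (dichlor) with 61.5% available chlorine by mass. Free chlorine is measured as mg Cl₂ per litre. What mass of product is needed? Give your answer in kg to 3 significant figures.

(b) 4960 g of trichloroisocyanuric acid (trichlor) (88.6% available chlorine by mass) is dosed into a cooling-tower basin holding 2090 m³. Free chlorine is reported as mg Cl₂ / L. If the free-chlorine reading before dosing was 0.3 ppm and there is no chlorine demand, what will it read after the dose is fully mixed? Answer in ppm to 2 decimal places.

(a) Volume: 93,500 US gal × 3.785 L/gal = 353,898 L.
(a) Chlorine deficit: 7.2 − 3.3 = 3.9 ppm = 3.9 mg/L as Cl₂.
(a) Cl₂ equivalent needed: 3.9 mg/L × 353,898 L = 1,380,000 mg = 1380 g.
(a) Product at 61.5% available chlorine: 1380 / 0.615 = 2244 g.

(b) Volume: 2090 m³ = 2,090,000 L.
(b) Available chlorine delivered: 4960 g × 0.886 = 4395 g as Cl₂.
(b) Concentration rise: 4395 g / 2,090,000 L = 2.103 mg/L = 2.10 ppm.
(b) Final FC: 0.3 + 2.10 = 2.40 ppm.

(a) 2.24 kg; (b) 2.40 ppm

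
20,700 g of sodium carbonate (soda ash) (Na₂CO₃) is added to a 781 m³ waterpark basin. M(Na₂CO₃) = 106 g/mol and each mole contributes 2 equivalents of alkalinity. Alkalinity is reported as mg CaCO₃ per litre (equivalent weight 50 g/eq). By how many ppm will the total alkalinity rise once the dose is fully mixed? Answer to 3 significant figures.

25.0 ppm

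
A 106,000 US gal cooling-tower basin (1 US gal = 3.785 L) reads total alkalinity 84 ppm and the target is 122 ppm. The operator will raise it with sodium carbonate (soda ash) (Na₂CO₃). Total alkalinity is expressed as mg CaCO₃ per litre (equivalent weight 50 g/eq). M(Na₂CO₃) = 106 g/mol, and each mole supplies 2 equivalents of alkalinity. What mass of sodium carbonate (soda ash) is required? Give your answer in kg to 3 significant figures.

16.2 kg

Volume: 106,000 US gal × 3.785 L/gal = 401,210 L.
Alkalinity to add: (122 − 84) = 38 mg/L as CaCO₃ × 401,210 L = 15,250 g as CaCO₃.
Equivalents: 15,250 g ÷ 50 g/eq = 304.9 eq.
Each mole of Na₂CO₃ supplies 2 eq, so 304.9 / 2 = 152.5 mol.
Mass: 152.5 mol × 106 g/mol = 16,160 g.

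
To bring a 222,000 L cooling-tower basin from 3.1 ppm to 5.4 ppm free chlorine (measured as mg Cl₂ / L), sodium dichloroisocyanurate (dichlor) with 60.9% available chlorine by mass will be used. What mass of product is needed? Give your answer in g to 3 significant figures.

838 g

Chlorine deficit: 5.4 − 3.1 = 2.3 ppm = 2.3 mg/L as Cl₂.
Cl₂ equivalent needed: 2.3 mg/L × 222,000 L = 510,600 mg = 510.6 g.
Product at 60.9% available chlorine: 510.6 / 0.609 = 838.4 g.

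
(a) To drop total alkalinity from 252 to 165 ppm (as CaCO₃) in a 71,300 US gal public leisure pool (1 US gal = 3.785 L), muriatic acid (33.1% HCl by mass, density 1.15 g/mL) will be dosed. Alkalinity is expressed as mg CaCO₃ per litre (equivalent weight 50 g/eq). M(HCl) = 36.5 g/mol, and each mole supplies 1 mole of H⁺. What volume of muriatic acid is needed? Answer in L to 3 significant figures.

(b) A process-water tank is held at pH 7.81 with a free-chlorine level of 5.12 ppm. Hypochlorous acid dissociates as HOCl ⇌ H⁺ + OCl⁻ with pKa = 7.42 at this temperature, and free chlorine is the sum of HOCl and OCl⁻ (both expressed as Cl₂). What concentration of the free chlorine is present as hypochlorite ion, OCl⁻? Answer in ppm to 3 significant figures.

(a) 45.0 L; (b) 3.64 ppm

(a) Volume: 71,300 US gal × 3.785 L/gal = 269,870 L.
(a) Alkalinity to neutralize: (252 − 165) = 87 mg/L as CaCO₃ × 269,870 L = 23,480 g as CaCO₃.
(a) Equivalents of H⁺ required: 23,480 ÷ 50 g/eq = 469.6 eq = 469.6 mol HCl.
(a) Mass of HCl: 469.6 × 36.5 = 17,140 g.
(a) Mass of 33.1% solution: 17,140 / 0.331 = 51,780 g.
(a) Volume: 51,780 g ÷ 1.15 g/mL = 45,030 mL.

(b) [OCl⁻]/[HOCl] = 10^(pH − pKa) = 10^(7.81 − 7.42) = 10^0.39 = 2.455.
(b) Fraction as HOCl = 1 / (1 + 2.455) = 0.2895.
(b) OCl⁻ = (1 − 0.2895) × 5.12 ppm = 3.638 ppm.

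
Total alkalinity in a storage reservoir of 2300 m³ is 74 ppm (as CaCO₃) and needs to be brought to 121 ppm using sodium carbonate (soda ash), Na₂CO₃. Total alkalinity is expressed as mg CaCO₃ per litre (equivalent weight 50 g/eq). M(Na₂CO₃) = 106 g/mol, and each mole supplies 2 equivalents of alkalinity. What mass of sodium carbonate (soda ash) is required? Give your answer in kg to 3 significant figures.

Volume: 2300 m³ = 2,300,000 L.
Alkalinity to add: (121 − 74) = 47 mg/L as CaCO₃ × 2,300,000 L = 108,100 g as CaCO₃.
Equivalents: 108,100 g ÷ 50 g/eq = 2162 eq.
Each mole of Na₂CO₃ supplies 2 eq, so 2162 / 2 = 1081 mol.
Mass: 1081 mol × 106 g/mol = 114,600 g.

115 kg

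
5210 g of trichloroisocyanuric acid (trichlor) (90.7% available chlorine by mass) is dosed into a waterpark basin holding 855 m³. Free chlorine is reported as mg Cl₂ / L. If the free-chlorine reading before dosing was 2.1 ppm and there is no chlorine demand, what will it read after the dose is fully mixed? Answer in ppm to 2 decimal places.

7.63 ppm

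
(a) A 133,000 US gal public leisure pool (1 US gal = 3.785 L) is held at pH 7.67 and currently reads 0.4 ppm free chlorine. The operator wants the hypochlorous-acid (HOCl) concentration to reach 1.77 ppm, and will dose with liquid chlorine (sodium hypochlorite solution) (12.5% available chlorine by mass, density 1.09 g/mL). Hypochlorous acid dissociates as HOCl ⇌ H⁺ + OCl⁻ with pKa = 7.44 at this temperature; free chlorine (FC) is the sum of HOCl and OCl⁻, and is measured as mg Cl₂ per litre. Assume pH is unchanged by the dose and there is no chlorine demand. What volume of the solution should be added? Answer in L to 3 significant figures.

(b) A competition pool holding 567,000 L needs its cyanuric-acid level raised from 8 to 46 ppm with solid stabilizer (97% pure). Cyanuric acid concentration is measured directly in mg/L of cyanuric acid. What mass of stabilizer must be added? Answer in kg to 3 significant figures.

(a) 16.2 L; (b) 22.2 kg

(a) Volume: 133,000 US gal × 3.785 L/gal = 503,405 L.
(a) [OCl⁻]/[HOCl] = 10^(pH − pKa) = 10^(7.67 − 7.44) = 1.698; fraction as HOCl = 1/(1 + 1.698) = 0.3706.
(a) Free chlorine required for 1.77 ppm HOCl: 1.77 / 0.3706 = 4.776 ppm.
(a) FC to add: 4.776 − 0.4 = 4.376 mg/L as Cl₂.
(a) Cl₂ equivalent: 4.376 mg/L × 503,405 L = 2203 g.
(a) Product at 12.5% available Cl: 2203 / 0.125 = 17,620 g.
(a) Volume: 17,620 g ÷ 1.09 g/mL = 16,170 mL.

(b) CYA to add: (46 − 8) = 38 mg/L × 567,000 L = 21,550 g cyanuric acid.
(b) At 97% purity: 21,550 / 0.97 = 22,210 g product.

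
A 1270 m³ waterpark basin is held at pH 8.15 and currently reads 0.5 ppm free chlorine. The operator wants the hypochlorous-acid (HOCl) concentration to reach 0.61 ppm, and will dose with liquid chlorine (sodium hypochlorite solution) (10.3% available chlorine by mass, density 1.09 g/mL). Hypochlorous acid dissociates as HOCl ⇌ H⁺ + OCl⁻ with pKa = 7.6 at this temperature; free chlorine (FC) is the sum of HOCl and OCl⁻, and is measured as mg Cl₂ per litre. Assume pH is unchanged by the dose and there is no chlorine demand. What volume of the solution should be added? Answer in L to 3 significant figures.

Volume: 1270 m³ = 1,270,000 L.
[OCl⁻]/[HOCl] = 10^(pH − pKa) = 10^(8.15 − 7.6) = 3.548; fraction as HOCl = 1/(1 + 3.548) = 0.2199.
Free chlorine required for 0.61 ppm HOCl: 0.61 / 0.2199 = 2.774 ppm.
FC to add: 2.774 − 0.5 = 2.274 mg/L as Cl₂.
Cl₂ equivalent: 2.274 mg/L × 1,270,000 L = 2888 g.
Product at 10.3% available Cl: 2888 / 0.103 = 28,040 g.
Volume: 28,040 g ÷ 1.09 g/mL = 25,730 mL.

25.7 L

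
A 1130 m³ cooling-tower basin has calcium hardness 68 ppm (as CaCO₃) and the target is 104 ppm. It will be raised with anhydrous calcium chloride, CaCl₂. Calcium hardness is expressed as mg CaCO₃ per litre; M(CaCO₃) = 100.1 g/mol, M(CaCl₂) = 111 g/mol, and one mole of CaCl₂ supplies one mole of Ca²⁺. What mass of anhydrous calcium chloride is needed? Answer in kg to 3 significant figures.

Volume: 1130 m³ = 1,130,000 L.
Hardness to add: (104 − 68) = 36 mg/L as CaCO₃ × 1,130,000 L = 40,680 g as CaCO₃.
Moles of Ca²⁺ (1 mol Ca²⁺ ≡ 1 mol CaCO₃): 40,680 / 100.1 g/mol = 406.4 mol.
Mass of CaCl₂: 406.4 × 111 = 45,110 g.

45.1 kg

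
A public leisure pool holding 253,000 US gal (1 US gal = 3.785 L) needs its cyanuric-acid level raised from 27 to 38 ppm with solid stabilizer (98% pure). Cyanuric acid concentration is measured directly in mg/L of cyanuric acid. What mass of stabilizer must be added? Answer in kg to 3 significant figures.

10.7 kg

Volume: 253,000 US gal × 3.785 L/gal = 957,605 L.
CYA to add: (38 − 27) = 11 mg/L × 957,605 L = 10,530 g cyanuric acid.
At 98% purity: 10,530 / 0.98 = 10,750 g product.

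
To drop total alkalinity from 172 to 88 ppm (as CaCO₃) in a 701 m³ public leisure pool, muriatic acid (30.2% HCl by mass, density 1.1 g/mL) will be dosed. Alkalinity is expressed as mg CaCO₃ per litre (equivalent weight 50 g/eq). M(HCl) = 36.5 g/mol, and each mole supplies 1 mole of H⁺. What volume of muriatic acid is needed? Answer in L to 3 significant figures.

129 L

Volume: 701 m³ = 701,000 L.
Alkalinity to neutralize: (172 − 88) = 84 mg/L as CaCO₃ × 701,000 L = 58,880 g as CaCO₃.
Equivalents of H⁺ required: 58,880 ÷ 50 g/eq = 1178 eq = 1178 mol HCl.
Mass of HCl: 1178 × 36.5 = 42,990 g.
Mass of 30.2% solution: 42,990 / 0.302 = 142,300 g.
Volume: 142,300 g ÷ 1.1 g/mL = 129,400 mL.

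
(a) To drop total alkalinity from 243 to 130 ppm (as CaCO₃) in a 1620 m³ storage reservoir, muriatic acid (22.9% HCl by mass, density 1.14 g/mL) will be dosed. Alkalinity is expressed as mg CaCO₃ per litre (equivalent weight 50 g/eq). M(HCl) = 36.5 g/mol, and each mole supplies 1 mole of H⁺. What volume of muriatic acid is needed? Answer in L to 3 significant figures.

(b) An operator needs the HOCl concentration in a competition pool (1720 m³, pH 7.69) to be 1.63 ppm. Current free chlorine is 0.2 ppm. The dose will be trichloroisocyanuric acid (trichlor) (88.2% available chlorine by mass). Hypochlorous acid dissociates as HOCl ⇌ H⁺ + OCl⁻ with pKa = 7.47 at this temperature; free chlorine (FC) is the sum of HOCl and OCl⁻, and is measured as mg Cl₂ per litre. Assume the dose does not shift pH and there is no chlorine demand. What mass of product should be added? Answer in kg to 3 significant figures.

(a) 512 L; (b) 8.06 kg

(a) Volume: 1620 m³ = 1,620,000 L.
(a) Alkalinity to neutralize: (243 − 130) = 113 mg/L as CaCO₃ × 1,620,000 L = 183,100 g as CaCO₃.
(a) Equivalents of H⁺ required: 183,100 ÷ 50 g/eq = 3661 eq = 3661 mol HCl.
(a) Mass of HCl: 3661 × 36.5 = 133,600 g.
(a) Mass of 22.9% solution: 133,600 / 0.229 = 583,600 g.
(a) Volume: 583,600 g ÷ 1.14 g/mL = 511,900 mL.

(b) Volume: 1720 m³ = 1,720,000 L.
(b) [OCl⁻]/[HOCl] = 10^(pH − pKa) = 10^(7.69 − 7.47) = 1.66; fraction as HOCl = 1/(1 + 1.66) = 0.376.
(b) Free chlorine required for 1.63 ppm HOCl: 1.63 / 0.376 = 4.335 ppm.
(b) FC to add: 4.335 − 0.2 = 4.135 mg/L as Cl₂.
(b) Cl₂ equivalent: 4.135 mg/L × 1,720,000 L = 7112 g.
(b) Product at 88.2% available Cl: 7112 / 0.882 = 8064 g.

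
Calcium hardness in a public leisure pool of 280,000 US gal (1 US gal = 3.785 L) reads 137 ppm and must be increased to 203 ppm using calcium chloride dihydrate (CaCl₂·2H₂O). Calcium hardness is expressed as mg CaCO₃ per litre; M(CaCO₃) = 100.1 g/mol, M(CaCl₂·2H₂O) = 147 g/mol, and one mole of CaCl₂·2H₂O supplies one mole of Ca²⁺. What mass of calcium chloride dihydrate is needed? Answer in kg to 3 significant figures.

103 kg

Volume: 280,000 US gal × 3.785 L/gal = 1,059,800 L.
Hardness to add: (203 − 137) = 66 mg/L as CaCO₃ × 1,059,800 L = 69,950 g as CaCO₃.
Moles of Ca²⁺ (1 mol Ca²⁺ ≡ 1 mol CaCO₃): 69,950 / 100.1 g/mol = 698.8 mol.
Mass of CaCl₂·2H₂O: 698.8 × 147 = 102,700 g.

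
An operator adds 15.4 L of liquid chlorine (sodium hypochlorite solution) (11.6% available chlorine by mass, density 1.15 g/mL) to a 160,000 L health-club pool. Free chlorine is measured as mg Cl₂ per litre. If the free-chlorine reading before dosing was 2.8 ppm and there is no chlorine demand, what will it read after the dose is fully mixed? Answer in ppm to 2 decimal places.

Mass of solution: 15.4 L × 1000 mL/L × 1.15 g/mL = 17,710 g.
Available chlorine delivered: 17,710 g × 0.116 = 2054 g as Cl₂.
Concentration rise: 2054 g / 160,000 L = 12.84 mg/L = 12.84 ppm.
Final FC: 2.8 + 12.84 = 15.64 ppm.

15.64 ppm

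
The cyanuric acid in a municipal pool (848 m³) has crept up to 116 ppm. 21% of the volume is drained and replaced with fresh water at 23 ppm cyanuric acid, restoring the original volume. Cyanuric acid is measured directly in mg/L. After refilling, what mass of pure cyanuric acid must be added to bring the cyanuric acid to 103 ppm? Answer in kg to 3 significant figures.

Volume: 848 m³ = 848,000 L.
After draining 21% and refilling: 116 × 0.79 + 23 × 0.21 = 96.47 ppm.
Deficit to target: 103 − 96.47 = 6.53 mg/L.
Mass: 6.53 mg/L × 848,000 L = 5537 g cyanuric acid.

5.54 kg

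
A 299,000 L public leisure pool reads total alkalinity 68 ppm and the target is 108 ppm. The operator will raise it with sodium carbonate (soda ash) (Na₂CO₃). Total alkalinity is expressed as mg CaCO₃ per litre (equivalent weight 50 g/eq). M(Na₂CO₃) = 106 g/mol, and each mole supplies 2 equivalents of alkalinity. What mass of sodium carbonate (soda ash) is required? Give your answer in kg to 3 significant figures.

12.7 kg

Alkalinity to add: (108 − 68) = 40 mg/L as CaCO₃ × 299,000 L = 11,960 g as CaCO₃.
Equivalents: 11,960 g ÷ 50 g/eq = 239.2 eq.
Each mole of Na₂CO₃ supplies 2 eq, so 239.2 / 2 = 119.6 mol.
Mass: 119.6 mol × 106 g/mol = 12,680 g.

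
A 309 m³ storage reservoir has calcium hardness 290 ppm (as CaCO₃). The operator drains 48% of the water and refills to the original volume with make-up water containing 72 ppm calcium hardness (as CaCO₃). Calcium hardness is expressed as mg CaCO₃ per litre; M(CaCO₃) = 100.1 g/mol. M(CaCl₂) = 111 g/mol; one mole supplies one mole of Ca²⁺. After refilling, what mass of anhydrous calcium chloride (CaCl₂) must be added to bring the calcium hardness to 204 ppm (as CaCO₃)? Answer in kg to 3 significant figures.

6.39 kg

Volume: 309 m³ = 309,000 L.
After draining 48% and refilling: 290 × 0.52 + 72 × 0.48 = 185.36 ppm.
Deficit to target: 204 − 185.36 = 18.64 mg/L.
As CaCO₃: 18.64 mg/L × 309,000 L = 5760 g; ÷ 100.1 = 57.54 mol Ca²⁺.
Mass: 57.54 × 111 = 6387 g.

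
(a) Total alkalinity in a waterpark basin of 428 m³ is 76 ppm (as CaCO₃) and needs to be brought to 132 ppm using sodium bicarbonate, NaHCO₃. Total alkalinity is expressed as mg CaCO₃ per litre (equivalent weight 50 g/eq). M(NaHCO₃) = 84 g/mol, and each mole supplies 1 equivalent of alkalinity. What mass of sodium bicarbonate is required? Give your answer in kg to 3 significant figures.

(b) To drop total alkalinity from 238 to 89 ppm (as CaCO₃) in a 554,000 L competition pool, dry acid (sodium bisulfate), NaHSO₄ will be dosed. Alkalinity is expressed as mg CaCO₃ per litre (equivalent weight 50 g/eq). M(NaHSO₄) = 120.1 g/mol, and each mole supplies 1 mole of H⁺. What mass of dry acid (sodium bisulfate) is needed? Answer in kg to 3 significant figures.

(a) 40.3 kg; (b) 198 kg

(a) Volume: 428 m³ = 428,000 L.
(a) Alkalinity to add: (132 − 76) = 56 mg/L as CaCO₃ × 428,000 L = 23,970 g as CaCO₃.
(a) Equivalents: 23,970 g ÷ 50 g/eq = 479.4 eq.
(a) NaHCO₃ supplies 1 eq per mole → 479.4 mol.
(a) Mass: 479.4 mol × 84 g/mol = 40,270 g.

(b) Alkalinity to neutralize: (238 − 89) = 149 mg/L as CaCO₃ × 554,000 L = 82,550 g as CaCO₃.
(b) Equivalents of H⁺ required: 82,550 ÷ 50 g/eq = 1651 eq = 1651 mol NaHSO₄.
(b) Mass of NaHSO₄: 1651 × 120.1 = 198,300 g.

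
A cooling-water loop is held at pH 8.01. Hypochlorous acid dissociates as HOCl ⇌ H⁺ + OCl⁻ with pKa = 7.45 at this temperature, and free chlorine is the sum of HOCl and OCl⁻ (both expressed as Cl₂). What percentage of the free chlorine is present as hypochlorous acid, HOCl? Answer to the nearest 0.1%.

[OCl⁻]/[HOCl] = 10^(pH − pKa) = 10^(8.01 − 7.45) = 10^0.56 = 3.631.
Fraction as HOCl = 1 / (1 + 3.631) = 0.2159.

21.6%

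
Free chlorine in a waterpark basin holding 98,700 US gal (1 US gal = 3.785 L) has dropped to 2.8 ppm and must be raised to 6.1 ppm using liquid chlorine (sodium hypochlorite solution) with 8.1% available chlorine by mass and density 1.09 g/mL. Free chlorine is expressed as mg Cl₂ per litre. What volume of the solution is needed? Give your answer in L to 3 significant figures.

Volume: 98,700 US gal × 3.785 L/gal = 373,580 L.
Chlorine deficit: 6.1 − 2.8 = 3.3 ppm = 3.3 mg/L as Cl₂.
Cl₂ equivalent needed: 3.3 mg/L × 373,580 L = 1,233,000 mg = 1233 g.
Product at 8.1% available chlorine: 1233 / 0.081 = 15,220 g.
Volume at density 1.09 g/mL: 15,220 g ÷ 1.09 g/mL = 13,960 mL.

14.0 L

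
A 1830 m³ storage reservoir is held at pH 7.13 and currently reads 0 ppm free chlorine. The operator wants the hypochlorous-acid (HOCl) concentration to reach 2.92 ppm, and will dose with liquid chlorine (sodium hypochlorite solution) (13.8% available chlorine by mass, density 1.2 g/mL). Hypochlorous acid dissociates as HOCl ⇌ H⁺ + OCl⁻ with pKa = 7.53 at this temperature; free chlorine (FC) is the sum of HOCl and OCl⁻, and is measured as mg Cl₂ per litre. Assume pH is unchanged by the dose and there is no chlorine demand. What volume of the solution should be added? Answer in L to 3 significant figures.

Volume: 1830 m³ = 1,830,000 L.
[OCl⁻]/[HOCl] = 10^(pH − pKa) = 10^(7.13 − 7.53) = 0.3981; fraction as HOCl = 1/(1 + 0.3981) = 0.7153.
Free chlorine required for 2.92 ppm HOCl: 2.92 / 0.7153 = 4.082 ppm.
FC to add: 4.082 − 0 = 4.082 mg/L as Cl₂.
Cl₂ equivalent: 4.082 mg/L × 1,830,000 L = 7471 g.
Product at 13.8% available Cl: 7471 / 0.138 = 54,140 g.
Volume: 54,140 g ÷ 1.2 g/mL = 45,110 mL.

45.1 L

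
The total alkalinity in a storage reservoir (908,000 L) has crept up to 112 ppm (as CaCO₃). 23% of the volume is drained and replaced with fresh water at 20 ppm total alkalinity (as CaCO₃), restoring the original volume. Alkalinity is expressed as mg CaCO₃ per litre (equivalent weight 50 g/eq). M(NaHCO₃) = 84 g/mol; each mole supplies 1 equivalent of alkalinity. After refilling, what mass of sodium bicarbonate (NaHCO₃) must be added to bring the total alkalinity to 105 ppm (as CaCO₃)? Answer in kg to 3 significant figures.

21.6 kg

After draining 23% and refilling: 112 × 0.77 + 20 × 0.23 = 90.84 ppm.
Deficit to target: 105 − 90.84 = 14.16 mg/L.
As CaCO₃: 14.16 mg/L × 908,000 L = 12,860 g; ÷ 50 g/eq ÷ 1 = 257.1 mol NaHCO₃.
Mass: 257.1 × 84 = 21,600 g.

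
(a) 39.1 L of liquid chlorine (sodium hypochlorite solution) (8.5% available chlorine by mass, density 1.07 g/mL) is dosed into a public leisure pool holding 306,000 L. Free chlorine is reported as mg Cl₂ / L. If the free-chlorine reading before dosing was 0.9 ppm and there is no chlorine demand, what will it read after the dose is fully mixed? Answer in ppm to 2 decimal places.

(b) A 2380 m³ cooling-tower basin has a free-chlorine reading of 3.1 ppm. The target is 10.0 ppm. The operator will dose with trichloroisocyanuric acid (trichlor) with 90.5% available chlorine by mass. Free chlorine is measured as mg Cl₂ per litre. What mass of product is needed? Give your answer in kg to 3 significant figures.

(a) 12.52 ppm; (b) 18.1 kg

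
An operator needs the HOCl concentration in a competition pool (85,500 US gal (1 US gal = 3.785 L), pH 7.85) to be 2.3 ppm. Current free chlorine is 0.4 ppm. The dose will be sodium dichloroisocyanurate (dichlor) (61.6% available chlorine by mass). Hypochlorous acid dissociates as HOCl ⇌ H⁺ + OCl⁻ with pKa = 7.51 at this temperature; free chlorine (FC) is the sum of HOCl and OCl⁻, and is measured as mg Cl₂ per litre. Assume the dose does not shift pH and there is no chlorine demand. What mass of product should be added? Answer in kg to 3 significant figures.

Volume: 85,500 US gal × 3.785 L/gal = 323,618 L.
[OCl⁻]/[HOCl] = 10^(pH − pKa) = 10^(7.85 − 7.51) = 2.188; fraction as HOCl = 1/(1 + 2.188) = 0.3137.
Free chlorine required for 2.3 ppm HOCl: 2.3 / 0.3137 = 7.332 ppm.
FC to add: 7.332 − 0.4 = 6.932 mg/L as Cl₂.
Cl₂ equivalent: 6.932 mg/L × 323,618 L = 2243 g.
Product at 61.6% available Cl: 2243 / 0.616 = 3642 g.

3.64 kg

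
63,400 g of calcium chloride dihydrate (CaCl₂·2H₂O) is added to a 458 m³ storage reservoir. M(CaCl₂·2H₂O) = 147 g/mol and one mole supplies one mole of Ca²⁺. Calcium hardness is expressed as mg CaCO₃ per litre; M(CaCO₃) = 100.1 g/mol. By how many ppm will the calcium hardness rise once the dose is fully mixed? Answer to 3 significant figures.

94.3 ppm

Volume: 458 m³ = 458,000 L.
Moles of Ca²⁺: 63,400 g ÷ 147 g/mol = 431.3 mol.
As CaCO₃: 431.3 mol × 100.1 g/mol = 43,170 g.
Rise: 43,170 g / 458,000 L × 1000 = 94.26 mg/L.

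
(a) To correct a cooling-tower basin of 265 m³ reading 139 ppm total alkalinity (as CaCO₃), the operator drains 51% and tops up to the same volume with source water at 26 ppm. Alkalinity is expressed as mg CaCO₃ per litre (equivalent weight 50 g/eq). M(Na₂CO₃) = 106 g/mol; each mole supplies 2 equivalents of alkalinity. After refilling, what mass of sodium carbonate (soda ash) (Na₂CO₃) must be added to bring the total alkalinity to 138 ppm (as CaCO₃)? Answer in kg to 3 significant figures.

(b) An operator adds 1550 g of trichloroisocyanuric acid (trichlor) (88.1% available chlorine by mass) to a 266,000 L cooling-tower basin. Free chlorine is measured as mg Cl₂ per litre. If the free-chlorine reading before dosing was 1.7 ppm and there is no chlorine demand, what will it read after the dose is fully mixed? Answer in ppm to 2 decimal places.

(a) 15.9 kg; (b) 6.83 ppm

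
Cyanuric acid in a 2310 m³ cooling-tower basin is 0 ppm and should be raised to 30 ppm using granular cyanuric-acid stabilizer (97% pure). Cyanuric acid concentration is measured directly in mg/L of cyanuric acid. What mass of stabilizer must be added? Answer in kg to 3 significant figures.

Volume: 2310 m³ = 2,310,000 L.
CYA to add: (30 − 0) = 30 mg/L × 2,310,000 L = 69,300 g cyanuric acid.
At 97% purity: 69,300 / 0.97 = 71,440 g product.

71.4 kg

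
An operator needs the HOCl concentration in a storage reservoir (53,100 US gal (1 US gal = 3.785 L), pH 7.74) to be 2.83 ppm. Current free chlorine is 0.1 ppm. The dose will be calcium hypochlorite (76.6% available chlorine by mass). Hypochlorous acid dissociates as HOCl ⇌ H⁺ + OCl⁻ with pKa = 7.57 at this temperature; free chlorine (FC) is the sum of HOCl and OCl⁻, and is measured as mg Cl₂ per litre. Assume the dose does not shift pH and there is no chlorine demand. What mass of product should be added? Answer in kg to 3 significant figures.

1.81 kg

Volume: 53,100 US gal × 3.785 L/gal = 200,984 L.
[OCl⁻]/[HOCl] = 10^(pH − pKa) = 10^(7.74 − 7.57) = 1.479; fraction as HOCl = 1/(1 + 1.479) = 0.4034.
Free chlorine required for 2.83 ppm HOCl: 2.83 / 0.4034 = 7.016 ppm.
FC to add: 7.016 − 0.1 = 6.916 mg/L as Cl₂.
Cl₂ equivalent: 6.916 mg/L × 200,984 L = 1390 g.
Product at 76.6% available Cl: 1390 / 0.766 = 1815 g.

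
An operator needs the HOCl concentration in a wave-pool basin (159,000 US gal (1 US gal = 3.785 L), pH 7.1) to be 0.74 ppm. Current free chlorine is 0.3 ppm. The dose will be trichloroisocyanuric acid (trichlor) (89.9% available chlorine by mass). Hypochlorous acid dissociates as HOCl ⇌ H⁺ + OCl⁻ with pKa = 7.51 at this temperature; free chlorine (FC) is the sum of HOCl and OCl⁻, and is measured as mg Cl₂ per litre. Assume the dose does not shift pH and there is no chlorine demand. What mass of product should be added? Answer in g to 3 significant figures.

487 g

Volume: 159,000 US gal × 3.785 L/gal = 601,815 L.
[OCl⁻]/[HOCl] = 10^(pH − pKa) = 10^(7.1 − 7.51) = 0.389; fraction as HOCl = 1/(1 + 0.389) = 0.7199.
Free chlorine required for 0.74 ppm HOCl: 0.74 / 0.7199 = 1.028 ppm.
FC to add: 1.028 − 0.3 = 0.7279 mg/L as Cl₂.
Cl₂ equivalent: 0.7279 mg/L × 601,815 L = 438.1 g.
Product at 89.9% available Cl: 438.1 / 0.899 = 487.3 g.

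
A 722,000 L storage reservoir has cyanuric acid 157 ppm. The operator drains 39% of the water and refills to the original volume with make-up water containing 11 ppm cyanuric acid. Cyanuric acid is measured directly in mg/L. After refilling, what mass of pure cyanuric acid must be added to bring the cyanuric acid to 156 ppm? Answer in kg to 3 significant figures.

After draining 39% and refilling: 157 × 0.61 + 11 × 0.39 = 100.06 ppm.
Deficit to target: 156 − 100.06 = 55.94 mg/L.
Mass: 55.94 mg/L × 722,000 L = 40,390 g cyanuric acid.

40.4 kg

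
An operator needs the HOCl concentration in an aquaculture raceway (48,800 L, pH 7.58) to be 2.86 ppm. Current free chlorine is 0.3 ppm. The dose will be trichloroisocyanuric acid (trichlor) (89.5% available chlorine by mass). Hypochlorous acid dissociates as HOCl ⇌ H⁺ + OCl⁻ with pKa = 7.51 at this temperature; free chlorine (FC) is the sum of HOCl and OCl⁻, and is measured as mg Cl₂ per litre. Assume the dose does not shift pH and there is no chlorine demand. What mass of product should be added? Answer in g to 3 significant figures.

323 g

[OCl⁻]/[HOCl] = 10^(pH − pKa) = 10^(7.58 − 7.51) = 1.175; fraction as HOCl = 1/(1 + 1.175) = 0.4598.
Free chlorine required for 2.86 ppm HOCl: 2.86 / 0.4598 = 6.22 ppm.
FC to add: 6.22 − 0.3 = 5.92 mg/L as Cl₂.
Cl₂ equivalent: 5.92 mg/L × 48,800 L = 288.9 g.
Product at 89.5% available Cl: 288.9 / 0.895 = 322.8 g.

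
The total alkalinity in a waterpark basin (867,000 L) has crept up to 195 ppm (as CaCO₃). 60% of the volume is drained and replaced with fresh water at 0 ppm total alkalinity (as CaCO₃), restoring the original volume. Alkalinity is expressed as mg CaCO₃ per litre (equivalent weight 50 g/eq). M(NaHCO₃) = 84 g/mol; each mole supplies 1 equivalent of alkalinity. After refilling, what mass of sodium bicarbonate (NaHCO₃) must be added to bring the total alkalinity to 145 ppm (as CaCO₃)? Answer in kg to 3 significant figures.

97.6 kg

After draining 60% and refilling: 195 × 0.40 + 0 × 0.60 = 78 ppm.
Deficit to target: 145 − 78 = 67 mg/L.
As CaCO₃: 67 mg/L × 867,000 L = 58,090 g; ÷ 50 g/eq ÷ 1 = 1162 mol NaHCO₃.
Mass: 1162 × 84 = 97,590 g.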